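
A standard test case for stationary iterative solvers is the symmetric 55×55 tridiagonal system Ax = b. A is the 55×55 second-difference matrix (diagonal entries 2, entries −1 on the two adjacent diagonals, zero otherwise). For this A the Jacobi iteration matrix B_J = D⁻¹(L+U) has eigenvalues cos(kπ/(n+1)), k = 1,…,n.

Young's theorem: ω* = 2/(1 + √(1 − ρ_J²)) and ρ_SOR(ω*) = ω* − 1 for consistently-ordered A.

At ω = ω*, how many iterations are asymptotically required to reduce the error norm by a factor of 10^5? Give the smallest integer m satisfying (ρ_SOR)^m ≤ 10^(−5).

With n=55, ρ(Jacobi) = cos(π/56) = 0.9984268.
√(1 − cos²(π/56)) = sin(π/56) ≈ 0.0560704.
ω* = 2/(1+0.0560704) = 1.8938131
and ρ(B_{ω*}) = 1.8938131 − 1 = 0.8938131.
(0.8938131)^m ≤ 10^{−5}  ⇒  m·ln(0.8938131) ≤ −5·ln10  ⇒  m ≥ 102.557  ⇒  m = 103

m = 103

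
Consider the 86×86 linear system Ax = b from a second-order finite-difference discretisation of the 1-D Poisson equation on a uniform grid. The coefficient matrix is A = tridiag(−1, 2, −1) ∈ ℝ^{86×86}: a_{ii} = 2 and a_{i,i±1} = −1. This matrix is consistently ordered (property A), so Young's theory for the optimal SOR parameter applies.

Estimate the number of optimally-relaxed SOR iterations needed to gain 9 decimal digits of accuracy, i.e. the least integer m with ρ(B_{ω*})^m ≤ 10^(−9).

spectrum of D⁻¹(L+U) = {cos(kπ/87) : 1≤k≤86}; ρ_J = cos(π/87) = 0.9993481.
√(1 − cos²(π/87)) = sin(π/87) ≈ 0.0361024.
Young: ω* = 2/(1+√(1−ρ_J²)) = 2/(1+0.0361024) = 2/1.0361024 = 1.9303111.
ρ_SOR = ω* − 1 = 1.9303111 − 1 = 0.9303111.
9·ln10 = 20.7233; −ln(0.9303111) = 0.0722362; m = ⌈20.7233/0.0722362⌉ = ⌈286.882⌉ = 287.

m = 287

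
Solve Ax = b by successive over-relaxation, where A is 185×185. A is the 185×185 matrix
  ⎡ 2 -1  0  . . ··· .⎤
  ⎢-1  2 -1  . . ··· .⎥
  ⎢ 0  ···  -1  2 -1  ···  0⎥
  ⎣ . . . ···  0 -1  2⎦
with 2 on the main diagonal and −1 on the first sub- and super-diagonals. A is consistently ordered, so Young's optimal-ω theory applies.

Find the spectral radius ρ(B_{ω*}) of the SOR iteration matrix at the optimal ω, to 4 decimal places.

With n=185, ρ(Jacobi) = cos(π/186) = 0.9999.
√(1−ρ_J²) simplifies to sin(π/186) = 0.01689.
So ω* = 2/1.01689 = 1.9668 (Young).
ρ(B_{ω*}) = ω*−1 = 0.9668

ρ_SOR = 0.9668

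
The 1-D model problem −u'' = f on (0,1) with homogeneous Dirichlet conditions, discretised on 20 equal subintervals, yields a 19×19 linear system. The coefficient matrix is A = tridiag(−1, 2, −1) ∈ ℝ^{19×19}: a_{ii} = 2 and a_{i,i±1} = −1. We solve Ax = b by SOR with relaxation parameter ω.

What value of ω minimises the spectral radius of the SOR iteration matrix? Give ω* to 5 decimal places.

ω* = 1.72945

ρ_J = max_k |cos(kπ/20)| = cos(π/20) = 0.98769
√(1−ρ_J²) = |sin(π/20)| = 0.156434
Young: ω* = 2/(1+√(1−ρ_J²)) = 2/(1+0.156434) = 2/1.156434 = 1.72945.
and ρ(B_{ω*}) = 1.72945 − 1 = 0.72945.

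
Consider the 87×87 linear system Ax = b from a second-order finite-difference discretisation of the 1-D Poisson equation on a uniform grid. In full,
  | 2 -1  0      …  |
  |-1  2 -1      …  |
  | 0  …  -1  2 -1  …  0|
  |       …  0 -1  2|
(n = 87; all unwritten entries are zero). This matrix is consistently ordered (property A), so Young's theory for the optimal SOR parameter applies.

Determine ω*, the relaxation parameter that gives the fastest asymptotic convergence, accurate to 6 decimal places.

ω* = 1.931075

n=87: λ(B_J) = 1 − λ(A)/2 = cos(kπ/88); k=1 gives ρ_J = 0.999363.
√(1−ρ_J²) = |sin(π/88)| = 0.0356923
So ω* = 2/1.0356923 = 1.931075 (Young).
[ρ_SOR] ω* − 1 = 0.931075.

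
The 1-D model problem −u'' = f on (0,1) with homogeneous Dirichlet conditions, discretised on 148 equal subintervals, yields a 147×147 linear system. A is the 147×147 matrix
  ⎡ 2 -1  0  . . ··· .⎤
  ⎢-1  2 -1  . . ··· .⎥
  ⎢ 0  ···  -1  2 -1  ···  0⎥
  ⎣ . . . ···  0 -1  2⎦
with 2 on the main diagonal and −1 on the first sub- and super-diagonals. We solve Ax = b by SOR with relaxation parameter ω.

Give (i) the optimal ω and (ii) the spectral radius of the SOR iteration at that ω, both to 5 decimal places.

With n=147, ρ(Jacobi) = cos(π/148) = 0.99977.
√(1−ρ_J²) = |sin(π/148)| = 0.021225
Young: ω* = 2/(1+√(1−ρ_J²)) = 2/(1+0.021225) = 2/1.021225 = 1.95843.
Hence ρ(B_{ω*}) = 1.95843 − 1 = 0.95843.

ω* = 1.95843, ρ_SOR = 0.95843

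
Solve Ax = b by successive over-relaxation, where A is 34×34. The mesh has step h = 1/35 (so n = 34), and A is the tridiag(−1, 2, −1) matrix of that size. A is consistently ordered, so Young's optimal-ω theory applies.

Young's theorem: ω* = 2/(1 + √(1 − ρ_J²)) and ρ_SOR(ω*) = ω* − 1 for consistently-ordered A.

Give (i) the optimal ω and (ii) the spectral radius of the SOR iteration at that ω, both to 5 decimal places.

ω* = 1.83547, ρ_SOR = 0.83547

ρ_J = max_k |cos(kπ/35)| = cos(π/35) = 0.99597
√(1−ρ_J²) = |sin(π/35)| = 0.089639
Young: ω* = 2/(1+√(1−ρ_J²)) = 2/(1+0.089639) = 2/1.089639 = 1.83547.
At ω = 1.83547 every |λ(B_ω)| = ω−1, so ρ_SOR = 0.83547.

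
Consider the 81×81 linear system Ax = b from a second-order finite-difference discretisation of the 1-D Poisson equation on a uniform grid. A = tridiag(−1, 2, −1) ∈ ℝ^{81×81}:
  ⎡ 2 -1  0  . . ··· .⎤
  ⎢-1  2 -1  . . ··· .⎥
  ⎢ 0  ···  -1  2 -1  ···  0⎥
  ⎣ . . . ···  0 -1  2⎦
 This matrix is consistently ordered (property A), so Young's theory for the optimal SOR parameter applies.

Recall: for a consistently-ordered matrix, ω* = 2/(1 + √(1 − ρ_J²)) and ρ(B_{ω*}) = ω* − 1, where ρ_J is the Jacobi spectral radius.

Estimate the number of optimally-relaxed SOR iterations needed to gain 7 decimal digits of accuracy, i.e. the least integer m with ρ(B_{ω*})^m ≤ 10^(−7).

m = 211

[ρ_J] n=81: ρ(B_J) = cos(π/(n+1)) = cos(π/82) = 0.9992662.
root = sin(π/82) = 0.0383027  (since 1−cos² = sin²).
So ω* = 2/1.0383027 = 1.9262206 (Young).
Hence ρ(B_{ω*}) = 1.9262206 − 1 = 0.9262206.
m ≥ 7·ln10 / (−ln 0.9262206) = 210.302; smallest integer m = 211.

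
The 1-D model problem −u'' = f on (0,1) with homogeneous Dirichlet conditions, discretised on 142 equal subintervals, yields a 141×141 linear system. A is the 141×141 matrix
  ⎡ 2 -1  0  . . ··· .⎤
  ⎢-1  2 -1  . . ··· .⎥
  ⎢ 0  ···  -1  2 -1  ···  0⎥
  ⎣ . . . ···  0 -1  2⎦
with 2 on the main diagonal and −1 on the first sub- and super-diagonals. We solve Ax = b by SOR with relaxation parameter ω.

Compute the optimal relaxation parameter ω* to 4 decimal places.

ρ_J = max_k |cos(kπ/142)| = cos(π/142) = 0.9998
√(1−ρ_J²) simplifies to sin(π/142) = 0.02212.
Then 2/(1+√(1−ρ_J²)) = 2/(1+0.02212); ω* = 2/1.02212 = 1.9567.
[ρ_SOR] ω* − 1 = 0.9567.

ω* = 1.9567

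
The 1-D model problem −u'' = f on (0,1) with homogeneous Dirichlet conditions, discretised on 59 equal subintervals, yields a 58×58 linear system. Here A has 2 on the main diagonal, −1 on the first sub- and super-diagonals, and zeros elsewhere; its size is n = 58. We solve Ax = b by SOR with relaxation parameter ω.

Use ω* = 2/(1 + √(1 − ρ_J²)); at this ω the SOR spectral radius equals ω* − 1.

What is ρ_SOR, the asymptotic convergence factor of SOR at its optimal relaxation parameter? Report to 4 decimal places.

ρ_SOR = 0.8989

ρ_J = max_k |cos(kπ/59)| = cos(π/59) = 0.9986
√(1−ρ_J²) simplifies to sin(π/59) = 0.05322.
ω* = 2/(1+0.05322) = 1.8989
[ρ_SOR] ω* − 1 = 0.8989.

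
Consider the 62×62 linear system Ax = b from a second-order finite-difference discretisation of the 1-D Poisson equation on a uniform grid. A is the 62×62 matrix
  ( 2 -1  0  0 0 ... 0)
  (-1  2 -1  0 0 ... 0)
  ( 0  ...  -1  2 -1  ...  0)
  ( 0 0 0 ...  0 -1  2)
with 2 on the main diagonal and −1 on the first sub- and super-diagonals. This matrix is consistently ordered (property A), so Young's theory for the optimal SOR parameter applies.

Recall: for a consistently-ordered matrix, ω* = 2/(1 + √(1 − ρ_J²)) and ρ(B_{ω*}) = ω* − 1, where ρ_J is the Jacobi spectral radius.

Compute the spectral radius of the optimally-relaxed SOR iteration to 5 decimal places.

ρ_SOR = 0.90504

spectrum of D⁻¹(L+U) = {cos(kπ/63) : 1≤k≤62}; ρ_J = cos(π/63) = 0.99876.
1 − cos²(π/63) = sin²(π/63) ⇒ √(1−ρ_J²) = sin(π/63) = 0.049846.
ω* = 2 / (1 + 0.049846) = 2 / 1.049846 ≈ 1.90504.
ρ_SOR = ω* − 1 = 1.90504 − 1 = 0.90504.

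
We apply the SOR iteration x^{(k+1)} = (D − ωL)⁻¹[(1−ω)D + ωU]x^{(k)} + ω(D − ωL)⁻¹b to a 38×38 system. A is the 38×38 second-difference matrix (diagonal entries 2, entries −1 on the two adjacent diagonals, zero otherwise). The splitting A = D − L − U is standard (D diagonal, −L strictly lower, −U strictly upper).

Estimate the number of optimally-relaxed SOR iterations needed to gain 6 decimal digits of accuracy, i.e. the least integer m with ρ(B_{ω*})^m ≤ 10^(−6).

n=38: λ(B_J) = 1 − λ(A)/2 = cos(kπ/39); k=1 gives ρ_J = 0.9967573.
root = sin(π/39) = 0.0804666  (since 1−cos² = sin²).
Then 2/(1+√(1−ρ_J²)) = 2/(1+0.0804666); ω* = 2/1.0804666 = 1.8510521.
Hence ρ(B_{ω*}) = 1.8510521 − 1 = 0.8510521.
m ≥ 6·ln10 / (−ln 0.8510521) = 85.661; smallest integer m = 86.

m = 86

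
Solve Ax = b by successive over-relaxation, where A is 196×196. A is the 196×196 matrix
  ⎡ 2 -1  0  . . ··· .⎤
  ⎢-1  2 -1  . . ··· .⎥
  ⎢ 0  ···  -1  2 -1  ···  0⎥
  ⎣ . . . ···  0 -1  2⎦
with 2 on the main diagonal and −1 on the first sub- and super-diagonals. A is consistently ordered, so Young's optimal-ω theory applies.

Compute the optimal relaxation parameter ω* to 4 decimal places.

With n=196, ρ(Jacobi) = cos(π/197) = 0.9999.
root = sin(π/197) = 0.01595  (since 1−cos² = sin²).
Then 2/(1+√(1−ρ_J²)) = 2/(1+0.01595); ω* = 2/1.01595 = 1.9686.
ρ_SOR = ω* − 1 = 1.9686 − 1 = 0.9686.

ω* = 1.9686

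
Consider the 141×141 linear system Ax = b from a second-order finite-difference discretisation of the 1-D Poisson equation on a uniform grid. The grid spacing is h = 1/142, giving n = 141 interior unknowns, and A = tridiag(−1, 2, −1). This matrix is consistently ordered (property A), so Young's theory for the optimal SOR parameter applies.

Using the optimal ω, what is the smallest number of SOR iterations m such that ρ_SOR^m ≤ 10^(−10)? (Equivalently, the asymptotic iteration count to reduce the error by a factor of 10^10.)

B_J for the 141×141 system has eigenvalues cos(kπ/142); ρ_J = cos(π/142) = 0.9997553.
1 − cos²(π/142) = sin²(π/142) ⇒ √(1−ρ_J²) = sin(π/142) = 0.0221221.
ω* = 2/(1 + 0.0221221) = 2/1.0221221 = 1.9567134.
and ρ(B_{ω*}) = 1.9567134 − 1 = 0.9567134.
(0.9567134)^m ≤ 10^{−10}  ⇒  m·ln(0.9567134) ≤ −10·ln10  ⇒  m ≥ 520.343  ⇒  m = 521

m = 521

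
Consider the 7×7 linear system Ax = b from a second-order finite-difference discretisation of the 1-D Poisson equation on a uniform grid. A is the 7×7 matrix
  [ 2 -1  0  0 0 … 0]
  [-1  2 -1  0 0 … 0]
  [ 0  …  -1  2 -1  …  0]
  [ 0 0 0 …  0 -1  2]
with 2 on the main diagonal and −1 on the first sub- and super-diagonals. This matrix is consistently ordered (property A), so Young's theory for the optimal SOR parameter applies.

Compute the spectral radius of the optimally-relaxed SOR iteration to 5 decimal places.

[ρ_J] n=7: ρ(B_J) = cos(π/(n+1)) = cos(π/8) = 0.92388.
1 − cos²(π/8) = sin²(π/8) ⇒ √(1−ρ_J²) = sin(π/8) = 0.382683.
ω* = 2 / (1 + 0.382683) = 2 / 1.382683 ≈ 1.44646.
ρ_SOR = ω* − 1 = 1.44646 − 1 = 0.44646.

ρ_SOR = 0.44646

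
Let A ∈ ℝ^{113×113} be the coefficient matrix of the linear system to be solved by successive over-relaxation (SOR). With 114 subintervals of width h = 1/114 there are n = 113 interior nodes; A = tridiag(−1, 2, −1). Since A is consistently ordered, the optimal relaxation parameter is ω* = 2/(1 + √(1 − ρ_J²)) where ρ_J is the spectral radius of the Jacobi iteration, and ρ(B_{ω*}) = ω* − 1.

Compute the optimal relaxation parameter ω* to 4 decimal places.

[ρ_J] n=113: ρ(B_J) = cos(π/(n+1)) = cos(π/114) = 0.9996.
√(1 − cos²(π/114)) = sin(π/114) ≈ 0.02755.
ω* = 2 / (1 + 0.02755) = 2 / 1.02755 ≈ 1.9464.
At ω = 1.9464 every |λ(B_ω)| = ω−1, so ρ_SOR = 0.9464.

ω* = 1.9464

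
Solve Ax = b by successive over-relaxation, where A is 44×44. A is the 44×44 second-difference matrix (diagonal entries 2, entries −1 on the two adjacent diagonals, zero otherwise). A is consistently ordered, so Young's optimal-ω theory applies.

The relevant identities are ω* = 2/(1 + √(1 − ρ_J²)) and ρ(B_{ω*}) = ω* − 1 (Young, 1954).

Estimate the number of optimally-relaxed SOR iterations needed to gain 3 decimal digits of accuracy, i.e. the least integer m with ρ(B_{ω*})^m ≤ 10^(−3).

m = 50

spectrum of D⁻¹(L+U) = {cos(kπ/45) : 1≤k≤44}; ρ_J = cos(π/45) = 0.9975641.
root = sin(π/45) = 0.0697565  (since 1−cos² = sin²).
Then 2/(1+√(1−ρ_J²)) = 2/(1+0.0697565); ω* = 2/1.0697565 = 1.8695843.
ρ(B_{ω*}) = ω*−1 = 0.8695843
Need (0.8695843)^m ≤ 10^(−3): m ≥ 3·ln10/|ln 0.8695843| = 6.90776/0.13974 = 49.433 ⇒ m = 50.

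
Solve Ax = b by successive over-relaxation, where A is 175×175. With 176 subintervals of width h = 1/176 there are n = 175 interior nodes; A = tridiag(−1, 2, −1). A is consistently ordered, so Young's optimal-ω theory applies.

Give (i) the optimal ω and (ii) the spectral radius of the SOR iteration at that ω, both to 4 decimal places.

With n=175, ρ(Jacobi) = cos(π/176) = 0.9998.
root = sin(π/176) = 0.01785  (since 1−cos² = sin²).
ω* = 2/(1+0.01785) = 1.9649
ρ_SOR = ω* − 1 ≈ 0.9649.

ω* = 1.9649, ρ_SOR = 0.9649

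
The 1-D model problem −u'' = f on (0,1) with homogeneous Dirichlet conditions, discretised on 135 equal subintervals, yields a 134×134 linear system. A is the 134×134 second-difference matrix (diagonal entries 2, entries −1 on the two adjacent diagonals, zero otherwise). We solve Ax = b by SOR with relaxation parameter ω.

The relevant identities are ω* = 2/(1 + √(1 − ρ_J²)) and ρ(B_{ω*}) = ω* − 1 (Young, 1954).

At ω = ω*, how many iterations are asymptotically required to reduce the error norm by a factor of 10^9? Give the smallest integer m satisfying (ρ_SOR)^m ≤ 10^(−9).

m = 446

½·tridiag(1,0,1) at n=134: λ_k = cos(kπ/135); max |λ| at k=1 ⇒ ρ_J = cos(π/135) ≈ 0.9997292.
√(1−ρ_J²) = |sin(π/135)| = 0.0232690
ω* = 2/(1+0.0232690) = 1.9545203
ρ(B_{ω*}) = ω*−1 = 0.9545203
ρ_SOR^m ≤ 10^(−9) ⇔ m ≥ 9·ln10/(−ln 0.9545203) = 20.7233/0.0465464 = 445.218; m = ⌈445.218⌉ = 446.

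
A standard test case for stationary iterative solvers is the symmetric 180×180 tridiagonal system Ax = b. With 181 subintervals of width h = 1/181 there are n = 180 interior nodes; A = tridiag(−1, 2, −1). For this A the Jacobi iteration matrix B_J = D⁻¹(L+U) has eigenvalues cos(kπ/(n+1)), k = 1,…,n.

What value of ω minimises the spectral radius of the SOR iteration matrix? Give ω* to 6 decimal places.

ω* = 1.965880

½·tridiag(1,0,1) at n=180: λ_k = cos(kπ/181); max |λ| at k=1 ⇒ ρ_J = cos(π/181) ≈ 0.999849.
√(1 − cos²(π/181)) = sin(π/181) ≈ 0.0173560.
ω* = 2 / (1 + 0.0173560) = 2 / 1.0173560 ≈ 1.965880.
At ω = 1.965880 every |λ(B_ω)| = ω−1, so ρ_SOR = 0.965880.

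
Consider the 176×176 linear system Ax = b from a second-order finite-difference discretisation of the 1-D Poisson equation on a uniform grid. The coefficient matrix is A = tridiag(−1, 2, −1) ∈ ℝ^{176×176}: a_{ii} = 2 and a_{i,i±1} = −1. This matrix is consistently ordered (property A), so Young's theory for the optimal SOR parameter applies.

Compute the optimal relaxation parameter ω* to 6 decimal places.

[ρ_J] n=176: ρ(B_J) = cos(π/(n+1)) = cos(π/177) = 0.999842.
√(1−ρ_J²) = |sin(π/177)| = 0.0177482
Young: ω* = 2/(1+√(1−ρ_J²)) = 2/(1+0.0177482) = 2/1.0177482 = 1.965123.
ρ_SOR = ω* − 1 ≈ 0.965123.

ω* = 1.965123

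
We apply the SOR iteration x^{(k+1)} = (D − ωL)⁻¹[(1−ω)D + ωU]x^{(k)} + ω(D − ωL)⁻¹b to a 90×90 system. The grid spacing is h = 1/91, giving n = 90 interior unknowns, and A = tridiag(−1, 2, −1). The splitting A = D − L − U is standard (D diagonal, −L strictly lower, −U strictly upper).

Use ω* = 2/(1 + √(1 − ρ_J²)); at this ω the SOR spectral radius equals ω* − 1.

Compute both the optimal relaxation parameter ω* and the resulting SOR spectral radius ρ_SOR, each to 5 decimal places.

ω* = 1.93327, ρ_SOR = 0.93327

With n=90, ρ(Jacobi) = cos(π/91) = 0.99940.
√(1−ρ_J²) simplifies to sin(π/91) = 0.034516.
Young: ω* = 2/(1+√(1−ρ_J²)) = 2/(1+0.034516) = 2/1.034516 = 1.93327.
Hence ρ(B_{ω*}) = 1.93327 − 1 = 0.93327.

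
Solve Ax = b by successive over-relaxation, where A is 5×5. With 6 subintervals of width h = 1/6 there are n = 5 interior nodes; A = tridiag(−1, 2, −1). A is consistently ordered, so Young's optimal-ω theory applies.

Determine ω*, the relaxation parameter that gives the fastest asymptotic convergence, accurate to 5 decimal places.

ω* = 1.33333

With n=5, ρ(Jacobi) = cos(π/6) = 0.86603.
√(1−ρ_J²) = |sin(π/6)| = 0.500000
ω* = 2/(1+0.500000) = 1.33333
Hence ρ(B_{ω*}) = 1.33333 − 1 = 0.33333.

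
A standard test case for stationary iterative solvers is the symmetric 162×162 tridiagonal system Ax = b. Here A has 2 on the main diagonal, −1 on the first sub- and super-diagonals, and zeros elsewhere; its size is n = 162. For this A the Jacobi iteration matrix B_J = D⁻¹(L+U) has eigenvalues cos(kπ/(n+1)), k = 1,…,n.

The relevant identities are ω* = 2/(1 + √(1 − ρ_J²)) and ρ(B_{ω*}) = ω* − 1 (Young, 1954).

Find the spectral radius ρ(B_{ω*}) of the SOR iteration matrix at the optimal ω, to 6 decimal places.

ρ_SOR = 0.962184

spectrum of D⁻¹(L+U) = {cos(kπ/163) : 1≤k≤162}; ρ_J = cos(π/163) = 0.999814.
√(1 − cos²(π/163)) = sin(π/163) ≈ 0.0192724.
So ω* = 2/1.0192724 = 1.962184 (Young).
and ρ(B_{ω*}) = 1.962184 − 1 = 0.962184.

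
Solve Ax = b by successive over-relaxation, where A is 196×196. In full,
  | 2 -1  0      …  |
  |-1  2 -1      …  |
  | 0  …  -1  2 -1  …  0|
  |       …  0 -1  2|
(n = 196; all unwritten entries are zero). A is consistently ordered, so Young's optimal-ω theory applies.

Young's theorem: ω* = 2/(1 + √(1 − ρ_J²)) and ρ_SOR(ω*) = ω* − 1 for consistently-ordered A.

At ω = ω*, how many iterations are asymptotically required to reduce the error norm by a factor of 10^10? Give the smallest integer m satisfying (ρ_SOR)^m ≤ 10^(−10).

m = 722

With n=196, ρ(Jacobi) = cos(π/197) = 0.9998728.
root = sin(π/197) = 0.0159465  (since 1−cos² = sin²).
Young: ω* = 2/(1+√(1−ρ_J²)) = 2/(1+0.0159465) = 2/1.0159465 = 1.9686076.
ρ_SOR = ω* − 1 ≈ 0.9686076.
10·ln10 = 23.0259; −ln(0.9686076) = 0.0318957; m = ⌈23.0259/0.0318957⌉ = ⌈721.912⌉ = 722.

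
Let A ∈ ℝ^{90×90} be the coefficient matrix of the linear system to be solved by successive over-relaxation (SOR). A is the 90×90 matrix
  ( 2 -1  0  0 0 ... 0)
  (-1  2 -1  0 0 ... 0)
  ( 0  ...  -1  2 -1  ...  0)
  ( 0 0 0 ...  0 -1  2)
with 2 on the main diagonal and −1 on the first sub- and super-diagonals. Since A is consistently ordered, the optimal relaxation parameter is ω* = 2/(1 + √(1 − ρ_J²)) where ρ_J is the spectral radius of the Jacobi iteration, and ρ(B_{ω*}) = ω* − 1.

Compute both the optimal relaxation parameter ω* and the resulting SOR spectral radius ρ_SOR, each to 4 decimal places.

B_J for the 90×90 system has eigenvalues cos(kπ/91); ρ_J = cos(π/91) = 0.9994.
√(1 − cos²(π/91)) = sin(π/91) ≈ 0.03452.
ω* = 2/(1+0.03452) = 1.9333
and ρ(B_{ω*}) = 1.9333 − 1 = 0.9333.

ω* = 1.9333, ρ_SOR = 0.9333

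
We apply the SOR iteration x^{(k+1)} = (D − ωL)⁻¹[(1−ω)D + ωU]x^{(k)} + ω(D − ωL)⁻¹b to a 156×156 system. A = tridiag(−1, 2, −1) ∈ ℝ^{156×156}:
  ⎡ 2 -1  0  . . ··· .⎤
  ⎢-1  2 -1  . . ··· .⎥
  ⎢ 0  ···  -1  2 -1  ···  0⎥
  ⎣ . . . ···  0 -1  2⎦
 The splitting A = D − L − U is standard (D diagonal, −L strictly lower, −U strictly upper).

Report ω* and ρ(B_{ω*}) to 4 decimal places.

ω* = 1.9608, ρ_SOR = 0.9608

n=156: λ(B_J) = 1 − λ(A)/2 = cos(kπ/157); k=1 gives ρ_J = 0.9998.
√(1 − cos²(π/157)) = sin(π/157) ≈ 0.02001.
ω* = 2 / (1 + 0.02001) = 2 / 1.02001 ≈ 1.9608.
ρ_SOR = ω* − 1 = 1.9608 − 1 = 0.9608.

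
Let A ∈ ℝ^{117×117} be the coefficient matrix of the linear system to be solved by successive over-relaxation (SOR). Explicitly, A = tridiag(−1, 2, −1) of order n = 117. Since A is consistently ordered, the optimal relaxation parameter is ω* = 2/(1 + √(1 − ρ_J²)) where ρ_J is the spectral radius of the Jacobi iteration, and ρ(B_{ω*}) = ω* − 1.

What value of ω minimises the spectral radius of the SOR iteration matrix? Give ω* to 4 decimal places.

ω* = 1.9481

B_J for the 117×117 system has eigenvalues cos(kπ/118); ρ_J = cos(π/118) = 0.9996.
√(1 − cos²(π/118)) = sin(π/118) ≈ 0.02662.
[ω*] 2 ÷ (1 + 0.02662) = 2 ÷ 1.02662 = 1.9481.
ρ(B_{ω*}) = ω*−1 = 0.9481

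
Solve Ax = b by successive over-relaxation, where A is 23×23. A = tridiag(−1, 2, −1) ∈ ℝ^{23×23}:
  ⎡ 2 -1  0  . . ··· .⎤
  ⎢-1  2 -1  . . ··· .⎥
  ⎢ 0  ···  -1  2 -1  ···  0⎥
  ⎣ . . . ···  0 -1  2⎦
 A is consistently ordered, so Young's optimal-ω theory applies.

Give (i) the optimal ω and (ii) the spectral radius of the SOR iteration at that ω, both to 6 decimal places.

spectrum of D⁻¹(L+U) = {cos(kπ/24) : 1≤k≤23}; ρ_J = cos(π/24) = 0.991445.
√(1−ρ_J²) = |sin(π/24)| = 0.1305262
Then 2/(1+√(1−ρ_J²)) = 2/(1+0.1305262); ω* = 2/1.1305262 = 1.769088.
Hence ρ(B_{ω*}) = 1.769088 − 1 = 0.769088.

ω* = 1.769088, ρ_SOR = 0.769088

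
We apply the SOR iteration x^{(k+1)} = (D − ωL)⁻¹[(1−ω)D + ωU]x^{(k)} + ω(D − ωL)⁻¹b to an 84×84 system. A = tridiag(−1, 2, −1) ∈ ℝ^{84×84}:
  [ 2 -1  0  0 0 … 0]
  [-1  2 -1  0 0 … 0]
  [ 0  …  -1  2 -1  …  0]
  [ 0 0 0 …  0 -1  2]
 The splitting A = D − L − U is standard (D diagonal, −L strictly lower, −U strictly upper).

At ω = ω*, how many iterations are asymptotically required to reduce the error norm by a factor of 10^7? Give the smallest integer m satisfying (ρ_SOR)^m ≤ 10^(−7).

m = 218

½·tridiag(1,0,1) at n=84: λ_k = cos(kπ/85); max |λ| at k=1 ⇒ ρ_J = cos(π/85) ≈ 0.9993171.
√(1 − cos²(π/85)) = sin(π/85) ≈ 0.0369515.
Young: ω* = 2/(1+√(1−ρ_J²)) = 2/(1+0.0369515) = 2/1.0369515 = 1.9287305.
[ρ_SOR] ω* − 1 = 0.9287305.
ρ_SOR^m ≤ 10^(−7) ⇔ m ≥ 7·ln10/(−ln 0.9287305) = 16.1181/0.0739367 = 217.999; m = ⌈217.999⌉ = 218.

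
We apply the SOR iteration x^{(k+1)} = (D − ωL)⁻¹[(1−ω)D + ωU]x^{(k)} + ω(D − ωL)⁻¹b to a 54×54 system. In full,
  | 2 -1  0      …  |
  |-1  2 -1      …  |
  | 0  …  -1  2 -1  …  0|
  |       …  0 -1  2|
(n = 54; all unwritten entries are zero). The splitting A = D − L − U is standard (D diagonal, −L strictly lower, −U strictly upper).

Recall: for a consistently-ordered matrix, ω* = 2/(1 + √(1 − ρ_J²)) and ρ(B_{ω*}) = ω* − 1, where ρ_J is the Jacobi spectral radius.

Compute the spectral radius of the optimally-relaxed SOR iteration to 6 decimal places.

B_J for the 54×54 system has eigenvalues cos(kπ/55); ρ_J = cos(π/55) = 0.998369.
√(1−ρ_J²) = |sin(π/55)| = 0.0570888
ω* = 2/(1+0.0570888) = 1.891989
and ρ(B_{ω*}) = 1.891989 − 1 = 0.891989.

ρ_SOR = 0.891989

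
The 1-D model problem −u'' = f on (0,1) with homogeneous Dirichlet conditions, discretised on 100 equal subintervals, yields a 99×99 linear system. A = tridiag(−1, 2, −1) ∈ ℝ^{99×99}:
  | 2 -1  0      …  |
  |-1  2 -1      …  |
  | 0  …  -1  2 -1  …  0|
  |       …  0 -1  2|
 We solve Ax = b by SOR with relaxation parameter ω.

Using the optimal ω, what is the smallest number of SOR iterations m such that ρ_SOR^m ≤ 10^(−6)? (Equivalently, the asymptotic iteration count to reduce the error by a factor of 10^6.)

m = 220

B_J for the 99×99 system has eigenvalues cos(kπ/100); ρ_J = cos(π/100) = 0.9995066.
1 − cos²(π/100) = sin²(π/100) ⇒ √(1−ρ_J²) = sin(π/100) = 0.0314108.
ω* = 2/(1 + 0.0314108) = 2/1.0314108 = 1.9390916.
ρ_SOR = ω* − 1 = 1.9390916 − 1 = 0.9390916.
ρ_SOR^m ≤ 10^(−6) ⇔ m ≥ 6·ln10/(−ln 0.9390916) = 13.8155/0.0628423 = 219.844; m = ⌈219.844⌉ = 220.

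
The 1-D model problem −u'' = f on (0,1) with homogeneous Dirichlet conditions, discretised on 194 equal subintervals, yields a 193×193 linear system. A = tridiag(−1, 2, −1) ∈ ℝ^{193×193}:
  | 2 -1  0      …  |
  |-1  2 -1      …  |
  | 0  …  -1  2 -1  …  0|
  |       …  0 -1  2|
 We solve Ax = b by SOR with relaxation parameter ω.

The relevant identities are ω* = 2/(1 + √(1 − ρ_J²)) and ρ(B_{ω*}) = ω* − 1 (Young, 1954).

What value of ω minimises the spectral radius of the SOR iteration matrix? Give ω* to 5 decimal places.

ω* = 1.96813

With n=193, ρ(Jacobi) = cos(π/194) = 0.99987.
root = sin(π/194) = 0.016193  (since 1−cos² = sin²).
ω* = 2/(1 + 0.016193) = 2/1.016193 = 1.96813.
ρ_SOR = ω* − 1 ≈ 0.96813.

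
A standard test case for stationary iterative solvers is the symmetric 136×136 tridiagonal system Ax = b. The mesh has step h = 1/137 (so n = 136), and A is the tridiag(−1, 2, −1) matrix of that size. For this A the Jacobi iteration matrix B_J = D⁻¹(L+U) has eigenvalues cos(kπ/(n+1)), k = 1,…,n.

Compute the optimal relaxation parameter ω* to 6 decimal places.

ω* = 1.955169

B_J for the 136×136 system has eigenvalues cos(kπ/137); ρ_J = cos(π/137) = 0.999737.
√(1 − cos²(π/137)) = sin(π/137) ≈ 0.0229293.
So ω* = 2/1.0229293 = 1.955169 (Young).
Hence ρ(B_{ω*}) = 1.955169 − 1 = 0.955169.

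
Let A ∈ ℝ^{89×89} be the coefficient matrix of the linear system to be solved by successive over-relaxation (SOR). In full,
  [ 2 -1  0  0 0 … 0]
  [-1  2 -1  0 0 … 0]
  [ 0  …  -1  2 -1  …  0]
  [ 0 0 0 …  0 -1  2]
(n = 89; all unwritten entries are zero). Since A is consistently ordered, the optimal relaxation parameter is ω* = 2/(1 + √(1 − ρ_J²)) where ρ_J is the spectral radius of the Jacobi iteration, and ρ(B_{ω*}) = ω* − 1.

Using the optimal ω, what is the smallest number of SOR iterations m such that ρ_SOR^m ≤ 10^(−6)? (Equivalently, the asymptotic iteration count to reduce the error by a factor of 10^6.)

[ρ_J] n=89: ρ(B_J) = cos(π/(n+1)) = cos(π/90) = 0.9993908.
√(1 − cos²(π/90)) = sin(π/90) ≈ 0.0348995.
ω* = 2 / (1 + 0.0348995) = 2 / 1.0348995 ≈ 1.9325548.
[ρ_SOR] ω* − 1 = 0.9325548.
Need (0.9325548)^m ≤ 10^(−6): m ≥ 6·ln10/|ln 0.9325548| = 13.8155/0.0698274 = 197.852 ⇒ m = 198.

m = 198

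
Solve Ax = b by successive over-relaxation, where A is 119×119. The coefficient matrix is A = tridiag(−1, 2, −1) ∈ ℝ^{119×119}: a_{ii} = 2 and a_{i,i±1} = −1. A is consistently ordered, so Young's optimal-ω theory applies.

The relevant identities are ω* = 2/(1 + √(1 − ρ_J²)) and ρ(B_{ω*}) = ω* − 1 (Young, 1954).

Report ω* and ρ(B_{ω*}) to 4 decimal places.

ω* = 1.9490, ρ_SOR = 0.9490

n=119: λ(B_J) = 1 − λ(A)/2 = cos(kπ/120); k=1 gives ρ_J = 0.9997.
√(1−ρ_J²) = |sin(π/120)| = 0.02618
So ω* = 2/1.02618 = 1.9490 (Young).
and ρ(B_{ω*}) = 1.9490 − 1 = 0.9490.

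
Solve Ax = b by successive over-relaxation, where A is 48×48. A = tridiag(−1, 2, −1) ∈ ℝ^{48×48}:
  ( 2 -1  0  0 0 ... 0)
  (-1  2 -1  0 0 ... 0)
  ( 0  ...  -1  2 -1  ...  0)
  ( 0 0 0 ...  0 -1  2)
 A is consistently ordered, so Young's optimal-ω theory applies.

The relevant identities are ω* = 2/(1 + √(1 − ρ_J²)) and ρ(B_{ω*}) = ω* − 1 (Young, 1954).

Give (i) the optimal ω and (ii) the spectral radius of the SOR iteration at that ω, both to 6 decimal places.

ρ_J = max_k |cos(kπ/49)| = cos(π/49) = 0.997945
√(1−ρ_J²) = |sin(π/49)| = 0.0640702
[ω*] 2 ÷ (1 + 0.0640702) = 2 ÷ 1.0640702 = 1.879575.
At ω = 1.879575 every |λ(B_ω)| = ω−1, so ρ_SOR = 0.879575.

ω* = 1.879575, ρ_SOR = 0.879575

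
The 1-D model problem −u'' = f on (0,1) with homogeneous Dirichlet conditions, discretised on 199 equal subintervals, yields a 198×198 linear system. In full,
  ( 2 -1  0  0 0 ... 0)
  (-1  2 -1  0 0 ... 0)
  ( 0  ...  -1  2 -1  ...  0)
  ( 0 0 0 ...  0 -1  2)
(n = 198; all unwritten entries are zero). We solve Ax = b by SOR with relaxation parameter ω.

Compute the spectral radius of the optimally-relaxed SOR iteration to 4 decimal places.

ρ_SOR = 0.9689

With n=198, ρ(Jacobi) = cos(π/199) = 0.9999.
1 − cos²(π/199) = sin²(π/199) ⇒ √(1−ρ_J²) = sin(π/199) = 0.01579.
So ω* = 2/1.01579 = 1.9689 (Young).
ρ(B_{ω*}) = ω*−1 = 0.9689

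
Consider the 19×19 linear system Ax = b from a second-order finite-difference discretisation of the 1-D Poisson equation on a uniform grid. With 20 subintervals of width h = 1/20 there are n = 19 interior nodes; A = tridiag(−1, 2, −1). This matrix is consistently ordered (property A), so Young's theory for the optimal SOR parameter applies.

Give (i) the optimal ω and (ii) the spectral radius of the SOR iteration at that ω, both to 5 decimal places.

ω* = 1.72945, ρ_SOR = 0.72945

[ρ_J] n=19: ρ(B_J) = cos(π/(n+1)) = cos(π/20) = 0.98769.
1 − cos²(π/20) = sin²(π/20) ⇒ √(1−ρ_J²) = sin(π/20) = 0.156434.
Then 2/(1+√(1−ρ_J²)) = 2/(1+0.156434); ω* = 2/1.156434 = 1.72945.
[ρ_SOR] ω* − 1 = 0.72945.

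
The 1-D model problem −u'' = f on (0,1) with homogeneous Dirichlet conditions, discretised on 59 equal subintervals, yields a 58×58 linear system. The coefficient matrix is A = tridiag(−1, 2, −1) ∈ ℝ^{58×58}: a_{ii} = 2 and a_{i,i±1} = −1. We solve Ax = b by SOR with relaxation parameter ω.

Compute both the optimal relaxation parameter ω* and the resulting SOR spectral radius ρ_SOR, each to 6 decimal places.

ω* = 1.898935, ρ_SOR = 0.898935

[ρ_J] n=58: ρ(B_J) = cos(π/(n+1)) = cos(π/59) = 0.998583.
1 − cos²(π/59) = sin²(π/59) ⇒ √(1−ρ_J²) = sin(π/59) = 0.0532222.
[ω*] 2 ÷ (1 + 0.0532222) = 2 ÷ 1.0532222 = 1.898935.
Hence ρ(B_{ω*}) = 1.898935 − 1 = 0.898935.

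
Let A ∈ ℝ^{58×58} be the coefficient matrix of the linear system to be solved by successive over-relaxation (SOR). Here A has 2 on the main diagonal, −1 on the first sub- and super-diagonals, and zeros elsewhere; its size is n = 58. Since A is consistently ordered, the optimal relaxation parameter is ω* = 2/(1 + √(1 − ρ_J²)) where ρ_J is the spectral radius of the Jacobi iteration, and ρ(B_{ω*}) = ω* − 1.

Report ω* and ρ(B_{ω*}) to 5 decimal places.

spectrum of D⁻¹(L+U) = {cos(kπ/59) : 1≤k≤58}; ρ_J = cos(π/59) = 0.99858.
1 − cos²(π/59) = sin²(π/59) ⇒ √(1−ρ_J²) = sin(π/59) = 0.053222.
[ω*] 2 ÷ (1 + 0.053222) = 2 ÷ 1.053222 = 1.89893.
At ω = 1.89893 every |λ(B_ω)| = ω−1, so ρ_SOR = 0.89893.

ω* = 1.89893, ρ_SOR = 0.89893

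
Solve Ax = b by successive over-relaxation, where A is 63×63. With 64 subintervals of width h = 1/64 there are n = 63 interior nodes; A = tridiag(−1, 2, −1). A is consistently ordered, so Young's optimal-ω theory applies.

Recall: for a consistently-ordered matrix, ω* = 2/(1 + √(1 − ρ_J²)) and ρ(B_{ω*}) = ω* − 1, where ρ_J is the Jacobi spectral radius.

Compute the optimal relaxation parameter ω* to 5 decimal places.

ρ_J = max_k |cos(kπ/64)| = cos(π/64) = 0.99880
√(1−ρ_J²) = |sin(π/64)| = 0.049068
ω* = 2/(1+0.049068) = 1.90645
ρ_SOR = ω* − 1 = 1.90645 − 1 = 0.90645.

ω* = 1.90645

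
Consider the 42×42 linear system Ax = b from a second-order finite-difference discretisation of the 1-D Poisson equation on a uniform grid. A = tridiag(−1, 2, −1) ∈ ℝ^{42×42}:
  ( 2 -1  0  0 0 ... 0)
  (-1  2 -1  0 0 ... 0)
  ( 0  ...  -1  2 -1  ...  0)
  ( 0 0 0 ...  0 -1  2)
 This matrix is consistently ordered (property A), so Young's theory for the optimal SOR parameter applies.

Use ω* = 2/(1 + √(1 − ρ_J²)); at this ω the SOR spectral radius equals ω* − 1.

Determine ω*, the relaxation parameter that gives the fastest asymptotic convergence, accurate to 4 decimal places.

½·tridiag(1,0,1) at n=42: λ_k = cos(kπ/43); max |λ| at k=1 ⇒ ρ_J = cos(π/43) ≈ 0.9973.
1 − cos²(π/43) = sin²(π/43) ⇒ √(1−ρ_J²) = sin(π/43) = 0.07300.
Young: ω* = 2/(1+√(1−ρ_J²)) = 2/(1+0.07300) = 2/1.07300 = 1.8639.
[ρ_SOR] ω* − 1 = 0.8639.

ω* = 1.8639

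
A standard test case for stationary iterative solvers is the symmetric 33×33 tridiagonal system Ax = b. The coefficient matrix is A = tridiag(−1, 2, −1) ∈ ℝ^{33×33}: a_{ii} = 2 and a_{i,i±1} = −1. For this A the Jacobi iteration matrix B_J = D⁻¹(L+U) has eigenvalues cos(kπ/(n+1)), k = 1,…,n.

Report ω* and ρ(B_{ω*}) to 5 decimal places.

ω* = 1.83105, ρ_SOR = 0.83105

With n=33, ρ(Jacobi) = cos(π/34) = 0.99573.
1 − cos²(π/34) = sin²(π/34) ⇒ √(1−ρ_J²) = sin(π/34) = 0.092268.
So ω* = 2/1.092268 = 1.83105 (Young).
ρ(B_{ω*}) = ω*−1 = 0.83105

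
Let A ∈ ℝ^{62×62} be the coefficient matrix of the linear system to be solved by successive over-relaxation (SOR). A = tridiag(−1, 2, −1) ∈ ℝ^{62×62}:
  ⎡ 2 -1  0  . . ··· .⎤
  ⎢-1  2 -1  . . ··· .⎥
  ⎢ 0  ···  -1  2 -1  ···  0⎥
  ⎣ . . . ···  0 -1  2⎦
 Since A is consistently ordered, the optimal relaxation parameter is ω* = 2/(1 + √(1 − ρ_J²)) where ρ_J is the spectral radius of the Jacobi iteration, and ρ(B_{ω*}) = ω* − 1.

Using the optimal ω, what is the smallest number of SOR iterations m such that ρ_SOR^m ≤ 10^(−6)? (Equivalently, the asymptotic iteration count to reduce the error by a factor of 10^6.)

With n=62, ρ(Jacobi) = cos(π/63) = 0.9987569.
1 − cos²(π/63) = sin²(π/63) ⇒ √(1−ρ_J²) = sin(π/63) = 0.0498459.
So ω* = 2/1.0498459 = 1.9050415 (Young).
ρ_SOR = ω* − 1 ≈ 0.9050415.
m ≥ 6·ln10 / (−ln 0.9050415) = 138.467; smallest integer m = 139.

m = 139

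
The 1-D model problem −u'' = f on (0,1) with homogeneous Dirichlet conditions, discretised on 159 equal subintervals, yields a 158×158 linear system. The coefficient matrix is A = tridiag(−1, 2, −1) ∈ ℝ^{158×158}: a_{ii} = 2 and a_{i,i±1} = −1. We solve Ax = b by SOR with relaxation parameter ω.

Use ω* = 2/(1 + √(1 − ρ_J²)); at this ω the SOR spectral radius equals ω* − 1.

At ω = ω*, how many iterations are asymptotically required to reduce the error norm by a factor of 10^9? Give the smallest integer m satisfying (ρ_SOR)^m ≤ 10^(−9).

m = 525

B_J for the 158×158 system has eigenvalues cos(kπ/159); ρ_J = cos(π/159) = 0.9998048.
√(1−ρ_J²) = |sin(π/159)| = 0.0197572
ω* = 2 / (1 + 0.0197572) = 2 / 1.0197572 ≈ 1.9612512.
ρ_SOR = ω* − 1 ≈ 0.9612512.
ρ_SOR^m ≤ 10^(−9) ⇔ m ≥ 9·ln10/(−ln 0.9612512) = 20.7233/0.0395195 = 524.382; m = ⌈524.382⌉ = 525.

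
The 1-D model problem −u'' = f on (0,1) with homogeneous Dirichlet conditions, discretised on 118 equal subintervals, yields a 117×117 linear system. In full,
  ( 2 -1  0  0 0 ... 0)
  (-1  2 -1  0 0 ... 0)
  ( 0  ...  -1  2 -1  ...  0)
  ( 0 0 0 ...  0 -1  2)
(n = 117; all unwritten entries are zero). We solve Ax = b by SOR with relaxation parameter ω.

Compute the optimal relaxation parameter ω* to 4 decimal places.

½·tridiag(1,0,1) at n=117: λ_k = cos(kπ/118); max |λ| at k=1 ⇒ ρ_J = cos(π/118) ≈ 0.9996.
√(1−ρ_J²) = |sin(π/118)| = 0.02662
ω* = 2/(1 + 0.02662) = 2/1.02662 = 1.9481.
ρ_SOR = ω* − 1 = 1.9481 − 1 = 0.9481.

ω* = 1.9481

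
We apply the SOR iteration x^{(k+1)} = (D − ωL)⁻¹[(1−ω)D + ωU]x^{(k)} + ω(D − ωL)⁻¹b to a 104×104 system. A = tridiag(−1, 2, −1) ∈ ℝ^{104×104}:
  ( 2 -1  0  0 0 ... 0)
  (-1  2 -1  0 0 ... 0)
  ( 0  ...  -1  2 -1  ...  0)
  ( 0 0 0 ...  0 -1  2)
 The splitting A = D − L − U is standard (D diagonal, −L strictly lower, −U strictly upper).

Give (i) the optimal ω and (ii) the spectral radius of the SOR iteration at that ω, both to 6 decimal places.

n=104: λ(B_J) = 1 − λ(A)/2 = cos(kπ/105); k=1 gives ρ_J = 0.999552.
√(1−ρ_J²) simplifies to sin(π/105) = 0.0299155.
ω* = 2 / (1 + 0.0299155) = 2 / 1.0299155 ≈ 1.941907.
ρ_SOR = ω* − 1 ≈ 0.941907.

ω* = 1.941907, ρ_SOR = 0.941907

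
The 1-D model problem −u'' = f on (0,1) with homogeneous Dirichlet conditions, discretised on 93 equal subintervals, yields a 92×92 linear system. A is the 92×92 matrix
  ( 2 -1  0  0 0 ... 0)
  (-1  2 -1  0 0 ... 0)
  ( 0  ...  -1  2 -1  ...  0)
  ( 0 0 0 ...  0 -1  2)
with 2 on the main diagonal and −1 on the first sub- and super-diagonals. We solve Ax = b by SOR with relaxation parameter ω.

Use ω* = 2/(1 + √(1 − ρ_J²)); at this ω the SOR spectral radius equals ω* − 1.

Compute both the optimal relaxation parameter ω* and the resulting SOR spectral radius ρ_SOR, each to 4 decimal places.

spectrum of D⁻¹(L+U) = {cos(kπ/93) : 1≤k≤92}; ρ_J = cos(π/93) = 0.9994.
√(1 − cos²(π/93)) = sin(π/93) ≈ 0.03377.
ω* = 2 / (1 + 0.03377) = 2 / 1.03377 ≈ 1.9347.
ρ_SOR = ω* − 1 = 1.9347 − 1 = 0.9347.

ω* = 1.9347, ρ_SOR = 0.9347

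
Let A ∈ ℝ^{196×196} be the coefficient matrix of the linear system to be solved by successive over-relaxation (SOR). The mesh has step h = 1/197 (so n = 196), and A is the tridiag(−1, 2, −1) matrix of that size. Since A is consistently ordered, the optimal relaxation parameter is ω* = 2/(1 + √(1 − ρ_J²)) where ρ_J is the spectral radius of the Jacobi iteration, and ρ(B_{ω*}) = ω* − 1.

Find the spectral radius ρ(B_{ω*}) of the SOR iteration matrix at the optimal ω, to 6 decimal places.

n=196: λ(B_J) = 1 − λ(A)/2 = cos(kπ/197); k=1 gives ρ_J = 0.999873.
√(1−ρ_J²) = |sin(π/197)| = 0.0159465
Young: ω* = 2/(1+√(1−ρ_J²)) = 2/(1+0.0159465) = 2/1.0159465 = 1.968608.
ρ(B_{ω*}) = ω*−1 = 0.968608

ρ_SOR = 0.968608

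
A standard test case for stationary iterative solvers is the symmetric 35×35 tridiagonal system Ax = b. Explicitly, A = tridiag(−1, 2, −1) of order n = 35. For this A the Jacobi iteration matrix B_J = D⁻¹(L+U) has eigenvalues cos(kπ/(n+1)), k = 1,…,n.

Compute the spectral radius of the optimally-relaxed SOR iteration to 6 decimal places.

ρ_SOR = 0.839663

n=35: λ(B_J) = 1 − λ(A)/2 = cos(kπ/36); k=1 gives ρ_J = 0.996195.
√(1 − cos²(π/36)) = sin(π/36) ≈ 0.0871557.
ω* = 2 / (1 + 0.0871557) = 2 / 1.0871557 ≈ 1.839663.
[ρ_SOR] ω* − 1 = 0.839663.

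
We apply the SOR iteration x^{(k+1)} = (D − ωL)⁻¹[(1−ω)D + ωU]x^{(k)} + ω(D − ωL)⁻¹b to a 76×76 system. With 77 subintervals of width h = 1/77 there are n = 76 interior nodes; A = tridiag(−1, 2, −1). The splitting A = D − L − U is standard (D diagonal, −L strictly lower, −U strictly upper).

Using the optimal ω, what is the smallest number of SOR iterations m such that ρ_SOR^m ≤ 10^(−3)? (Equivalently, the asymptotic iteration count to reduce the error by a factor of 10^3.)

B_J for the 76×76 system has eigenvalues cos(kπ/77); ρ_J = cos(π/77) = 0.9991678.
√(1 − cos²(π/77)) = sin(π/77) ≈ 0.0407886.
ω* = 2 / (1 + 0.0407886) = 2 / 1.0407886 ≈ 1.9216198.
[ρ_SOR] ω* − 1 = 0.9216198.
3·ln10 = 6.90776; −ln(0.9216198) = 0.0816225; m = ⌈6.90776/0.0816225⌉ = ⌈84.631⌉ = 85.

m = 85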